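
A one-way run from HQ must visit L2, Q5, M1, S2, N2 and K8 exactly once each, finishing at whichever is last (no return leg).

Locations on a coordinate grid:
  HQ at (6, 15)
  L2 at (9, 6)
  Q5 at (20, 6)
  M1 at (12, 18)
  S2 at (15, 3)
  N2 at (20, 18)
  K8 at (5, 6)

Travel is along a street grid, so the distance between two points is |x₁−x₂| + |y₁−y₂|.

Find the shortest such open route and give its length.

Minimum one-way distance = 50.

There are 6! = 720 possible orderings.
HQ→L2→Q5→M1→S2→N2→K8: 12+11+20+18+20+27 = 108
HQ→L2→Q5→M1→S2→K8→N2: 12+11+20+18+13+27 = 101
HQ→L2→Q5→M1→N2→S2→K8: 12+11+20+8+20+13 = 84
HQ→L2→Q5→M1→N2→K8→S2: 12+11+20+8+27+13 = 91
HQ→L2→Q5→M1→K8→S2→N2: 12+11+20+19+13+20 = 95
HQ→L2→Q5→M1→K8→N2→S2: 12+11+20+19+27+20 = 109
HQ→L2→Q5→S2→M1→N2→K8: 12+11+8+18+8+27 = 84
HQ→L2→Q5→S2→M1→K8→N2: 12+11+8+18+19+27 = 95
… (712 more)
HQ→M1→N2→Q5→S2→L2→K8: 9+8+12+8+9+4 = 50  ← best
The minimum is 50.
One shortest path: HQ → M1 → N2 → Q5 → S2 → L2 → K8.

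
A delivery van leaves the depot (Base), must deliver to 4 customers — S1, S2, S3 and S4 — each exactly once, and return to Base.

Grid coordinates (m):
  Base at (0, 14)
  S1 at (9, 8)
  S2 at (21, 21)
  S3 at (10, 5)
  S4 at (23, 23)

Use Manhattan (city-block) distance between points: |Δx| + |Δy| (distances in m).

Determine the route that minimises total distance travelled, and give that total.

Minimum total distance: 82 m.

Base - S1 - S2 - S3 - S4 - Base: 15+25+27+31+32 = 130
Base - S1 - S2 - S4 - S3 - Base: 15+25+4+31+19 = 94
Base - S1 - S3 - S2 - S4 - Base: 15+4+27+4+32 = 82
Base - S1 - S3 - S4 - S2 - Base: 15+4+31+4+28 = 82
Base - S1 - S4 - S2 - S3 - Base: 15+29+4+27+19 = 94
Base - S1 - S4 - S3 - S2 - Base: 15+29+31+27+28 = 130
Base - S2 - S1 - S3 - S4 - Base: 28+25+4+31+32 = 120
Base - S2 - S1 - S4 - S3 - Base: 28+25+29+31+19 = 132
Base - S2 - S3 - S1 - S4 - Base: 28+27+4+29+32 = 120
Base - S2 - S4 - S1 - S3 - Base: 28+4+29+4+19 = 84
Base - S3 - S1 - S2 - S4 - Base: 19+4+25+4+32 = 84
Base - S3 - S2 - S1 - S4 - Base: 19+27+25+29+32 = 132
The minimum is 82.
One optimal route: Base → S1 → S3 → S2 → S4 → Base (or its reverse).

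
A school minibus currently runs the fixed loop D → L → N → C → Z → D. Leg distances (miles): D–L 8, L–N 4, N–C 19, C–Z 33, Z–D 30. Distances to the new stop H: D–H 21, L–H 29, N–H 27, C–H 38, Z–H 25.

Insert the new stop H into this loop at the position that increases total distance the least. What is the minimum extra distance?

Insertion cost between consecutive stops i–j is d(i,H) + d(H,j) − d(i,j):
  between D and L: 21 + 29 − 8 = 42
  between L and N: 29 + 27 − 4 = 52
  between N and C: 27 + 38 − 19 = 46
  between C and Z: 38 + 25 − 33 = 30
  between Z and D: 25 + 21 − 30 = 16
Cheapest insertion is between Z and D, adding 16.
New total = 94 + 16 = 110.

Minimum extra distance: 16 miles, inserting H between Z and D.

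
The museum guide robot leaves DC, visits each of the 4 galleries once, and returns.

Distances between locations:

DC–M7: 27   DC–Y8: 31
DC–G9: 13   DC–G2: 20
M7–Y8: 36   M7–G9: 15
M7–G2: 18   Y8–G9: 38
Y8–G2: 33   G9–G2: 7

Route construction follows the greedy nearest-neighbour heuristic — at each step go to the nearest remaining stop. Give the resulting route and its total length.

From DC: distances to unvisited — G9=13, G2=20, M7=27, Y8=31. Nearest is G9 (13).
From G9: distances to unvisited — G2=7, M7=15, Y8=38. Nearest is G2 (7).
From G2: distances to unvisited — M7=18, Y8=33. Nearest is M7 (18).
From M7: distances to unvisited — Y8=36. Nearest is Y8 (36).
Return Y8→DC: 31.
Total = 13 + 7 + 18 + 36 + 31 = 105.

Nearest-neighbour total = 105; route DC → G9 → G2 → M7 → Y8 → DC.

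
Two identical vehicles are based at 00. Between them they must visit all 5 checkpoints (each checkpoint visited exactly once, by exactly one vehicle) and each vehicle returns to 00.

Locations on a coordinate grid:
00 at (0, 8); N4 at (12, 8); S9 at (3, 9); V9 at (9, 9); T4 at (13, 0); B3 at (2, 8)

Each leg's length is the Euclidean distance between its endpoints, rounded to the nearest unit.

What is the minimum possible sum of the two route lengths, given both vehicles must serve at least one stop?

Minimum combined distance: 39.

There are 2^4 − 1 = 15 ways to divide the 5 stops into two non-empty groups. For each, the best each vehicle can do is its own shortest tour through its group:
  {N4} + {S9, V9, T4, B3}: 24 + 34 = 58
  {S9} + {N4, V9, T4, B3}: 6 + 35 = 41
  {N4, S9} + {V9, T4, B3}: 24 + 34 = 58
  {V9} + {N4, S9, T4, B3}: 18 + 35 = 53
  {N4, V9} + {S9, T4, B3}: 24 + 31 = 55
  {S9, V9} + {N4, T4, B3}: 18 + 35 = 53
  … (15 splits in total)
  {N4, S9, V9, T4} + {B3}: 35 + 4 = 39  ← best
Best: vehicle 1 00 → S9 → V9 → N4 → T4 → 00 = 35; vehicle 2 00 → B3 → 00 = 4; combined 39.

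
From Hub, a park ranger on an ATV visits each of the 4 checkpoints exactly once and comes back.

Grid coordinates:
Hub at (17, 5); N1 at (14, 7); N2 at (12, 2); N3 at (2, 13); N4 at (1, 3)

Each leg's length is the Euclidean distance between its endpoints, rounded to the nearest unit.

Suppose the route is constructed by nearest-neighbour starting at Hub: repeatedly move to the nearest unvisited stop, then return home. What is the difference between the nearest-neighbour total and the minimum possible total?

Excess over optimum: 3.

Hub: N1=4, N2=6, N4=16, N3=17 ⇒ N1
N1: N2=5, N3=13, N4=14 ⇒ N2
N2: N4=11, N3=15 ⇒ N4
N4: N3=10 ⇒ N3
NN route Hub → N1 → N2 → N4 → N3 → Hub costs 47.
Optimal: Hub → N1 → N3 → N4 → N2 → Hub costs 44 (by enumerating all 12 distinct tours).
Excess = 47 − 44 = 3.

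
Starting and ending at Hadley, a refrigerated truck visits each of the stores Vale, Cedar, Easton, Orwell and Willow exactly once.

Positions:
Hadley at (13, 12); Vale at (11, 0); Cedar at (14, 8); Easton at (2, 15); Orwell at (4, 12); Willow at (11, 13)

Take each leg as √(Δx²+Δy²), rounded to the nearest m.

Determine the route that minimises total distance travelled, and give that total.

Minimum total distance: 42 m.

There are 60 distinct closed tours to check (reversals are equivalent).
Hadley-Vale-Cedar-Easton-Orwell-Willow-Hadley: 12+9+14+4+7+2 = 48
Hadley-Vale-Cedar-Easton-Willow-Orwell-Hadley: 12+9+14+9+7+9 = 60
Hadley-Vale-Cedar-Orwell-Easton-Willow-Hadley: 12+9+11+4+9+2 = 47
Hadley-Vale-Cedar-Orwell-Willow-Easton-Hadley: 12+9+11+7+9+11 = 59
Hadley-Vale-Cedar-Willow-Easton-Orwell-Hadley: 12+9+6+9+4+9 = 49
Hadley-Vale-Cedar-Willow-Orwell-Easton-Hadley: 12+9+6+7+4+11 = 49
Hadley-Vale-Easton-Cedar-Orwell-Willow-Hadley: 12+17+14+11+7+2 = 63
Hadley-Vale-Easton-Cedar-Willow-Orwell-Hadley: 12+17+14+6+7+9 = 65
Hadley-Vale-Easton-Orwell-Cedar-Willow-Hadley: 12+17+4+11+6+2 = 52
Hadley-Vale-Easton-Orwell-Willow-Cedar-Hadley: 12+17+4+7+6+4 = 50
Hadley-Vale-Easton-Willow-Cedar-Orwell-Hadley: 12+17+9+6+11+9 = 64
Hadley-Vale-Easton-Willow-Orwell-Cedar-Hadley: 12+17+9+7+11+4 = 60
Hadley-Vale-Orwell-Cedar-Easton-Willow-Hadley: 12+14+11+14+9+2 = 62
Hadley-Vale-Orwell-Cedar-Willow-Easton-Hadley: 12+14+11+6+9+11 = 63
… (46 more)
Hadley-Cedar-Vale-Orwell-Easton-Willow-Hadley: 4+9+14+4+9+2 = 42  ← best
The minimum is 42.
One optimal route: Hadley → Cedar → Vale → Orwell → Easton → Willow → Hadley (or its reverse).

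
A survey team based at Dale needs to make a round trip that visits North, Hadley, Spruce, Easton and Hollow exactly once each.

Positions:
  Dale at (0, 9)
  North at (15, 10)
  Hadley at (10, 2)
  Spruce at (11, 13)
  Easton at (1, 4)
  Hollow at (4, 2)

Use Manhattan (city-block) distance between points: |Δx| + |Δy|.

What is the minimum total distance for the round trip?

Shortest round trip = 52.

There are 60 distinct closed tours to check (reversals are equivalent).
Dale → North → Hadley → Spruce → Easton → Hollow → Dale: 16+13+12+19+5+11 = 76
Dale → North → Hadley → Spruce → Hollow → Easton → Dale: 16+13+12+18+5+6 = 70
Dale → North → Hadley → Easton → Spruce → Hollow → Dale: 16+13+11+19+18+11 = 88
Dale → North → Hadley → Easton → Hollow → Spruce → Dale: 16+13+11+5+18+15 = 78
Dale → North → Hadley → Hollow → Spruce → Easton → Dale: 16+13+6+18+19+6 = 78
Dale → North → Hadley → Hollow → Easton → Spruce → Dale: 16+13+6+5+19+15 = 74
Dale → North → Spruce → Hadley → Easton → Hollow → Dale: 16+7+12+11+5+11 = 62
Dale → North → Spruce → Hadley → Hollow → Easton → Dale: 16+7+12+6+5+6 = 52
Dale → North → Spruce → Easton → Hadley → Hollow → Dale: 16+7+19+11+6+11 = 70
Dale → North → Spruce → Easton → Hollow → Hadley → Dale: 16+7+19+5+6+17 = 70
Dale → North → Spruce → Hollow → Hadley → Easton → Dale: 16+7+18+6+11+6 = 64
Dale → North → Spruce → Hollow → Easton → Hadley → Dale: 16+7+18+5+11+17 = 74
Dale → North → Easton → Hadley → Spruce → Hollow → Dale: 16+20+11+12+18+11 = 88
Dale → North → Easton → Hadley → Hollow → Spruce → Dale: 16+20+11+6+18+15 = 86
… (46 more)
The minimum is 52.
One optimal route: Dale → North → Spruce → Hadley → Hollow → Easton → Dale (or its reverse).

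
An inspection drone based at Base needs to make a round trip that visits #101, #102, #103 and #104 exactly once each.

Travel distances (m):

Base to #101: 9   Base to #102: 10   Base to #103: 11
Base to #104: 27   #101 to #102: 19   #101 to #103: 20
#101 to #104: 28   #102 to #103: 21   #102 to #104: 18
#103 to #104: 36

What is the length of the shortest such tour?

Minimum total distance: 87 m.

With 4 stops there are 4!/2 = 12 distinct round trips (a route and its reverse cost the same).
Base-#101-#102-#103-#104-Base: 9+19+21+36+27 = 112
Base-#101-#102-#104-#103-Base: 9+19+18+36+11 = 93
Base-#101-#103-#102-#104-Base: 9+20+21+18+27 = 95
Base-#101-#103-#104-#102-Base: 9+20+36+18+10 = 93
Base-#101-#104-#102-#103-Base: 9+28+18+21+11 = 87
Base-#101-#104-#103-#102-Base: 9+28+36+21+10 = 104
Base-#102-#101-#103-#104-Base: 10+19+20+36+27 = 112
Base-#102-#101-#104-#103-Base: 10+19+28+36+11 = 104
Base-#102-#103-#101-#104-Base: 10+21+20+28+27 = 106
Base-#102-#104-#101-#103-Base: 10+18+28+20+11 = 87
Base-#103-#101-#102-#104-Base: 11+20+19+18+27 = 95
Base-#103-#102-#101-#104-Base: 11+21+19+28+27 = 106
The minimum is 87.
One optimal route: Base → #101 → #104 → #102 → #103 → Base (or its reverse).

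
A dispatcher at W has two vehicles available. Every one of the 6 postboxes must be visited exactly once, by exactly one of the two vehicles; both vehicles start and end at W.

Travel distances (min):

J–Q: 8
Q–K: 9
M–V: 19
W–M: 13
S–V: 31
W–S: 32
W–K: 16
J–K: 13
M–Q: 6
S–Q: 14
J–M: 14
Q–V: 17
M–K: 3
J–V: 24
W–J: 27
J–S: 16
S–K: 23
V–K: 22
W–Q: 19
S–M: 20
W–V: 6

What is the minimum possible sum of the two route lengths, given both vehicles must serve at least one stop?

Minimum combined distance: 90 min.

Try each way of splitting the stops between the two vehicles (each non-empty) and, for each split, find the best tour for each vehicle:
  {J} + {S, M, Q, V, K}: 54 + 76 = 130
  {S} + {J, M, Q, V, K}: 64 + 60 = 124
  {J, S} + {M, Q, V, K}: 75 + 48 = 123
  {M} + {J, S, Q, V, K}: 26 + 82 = 108
  {J, M} + {S, Q, V, K}: 54 + 76 = 130
  {S, M} + {J, Q, V, K}: 65 + 60 = 125
  … (31 splits in total)
  {V} + {J, S, M, Q, K}: 12 + 78 = 90  ← best
Best: vehicle 1 W → V → W = 12; vehicle 2 W → M → Q → S → J → K → W = 78; combined 90.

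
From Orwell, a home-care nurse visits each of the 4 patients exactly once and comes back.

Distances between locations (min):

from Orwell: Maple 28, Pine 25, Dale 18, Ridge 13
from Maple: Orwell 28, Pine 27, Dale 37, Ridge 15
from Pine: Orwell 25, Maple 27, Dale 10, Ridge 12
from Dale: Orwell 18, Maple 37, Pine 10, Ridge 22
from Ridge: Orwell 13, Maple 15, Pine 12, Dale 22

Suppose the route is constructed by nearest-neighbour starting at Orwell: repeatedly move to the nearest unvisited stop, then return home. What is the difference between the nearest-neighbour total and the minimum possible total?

The nearest-neighbour route is 17 min longer than optimal.

Orwell: Ridge=13, Dale=18, Pine=25, Maple=28 ⇒ Ridge
Ridge: Pine=12, Maple=15, Dale=22 ⇒ Pine
Pine: Dale=10, Maple=27 ⇒ Dale
Dale: Maple=37 ⇒ Maple
NN route Orwell → Ridge → Pine → Dale → Maple → Orwell costs 100.
Optimal: Orwell → Maple → Ridge → Pine → Dale → Orwell costs 83 (by enumerating all 12 distinct tours).
Excess = 100 − 83 = 17.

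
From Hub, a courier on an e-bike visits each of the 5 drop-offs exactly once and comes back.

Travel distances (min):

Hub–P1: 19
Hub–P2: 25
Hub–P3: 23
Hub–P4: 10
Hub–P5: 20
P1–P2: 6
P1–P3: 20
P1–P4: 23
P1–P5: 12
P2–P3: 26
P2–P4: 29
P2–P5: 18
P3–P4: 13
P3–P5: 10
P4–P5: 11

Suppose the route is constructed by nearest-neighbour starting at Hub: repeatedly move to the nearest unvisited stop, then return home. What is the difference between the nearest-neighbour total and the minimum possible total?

6 min longer than the optimal tour.

Hub: P4=10, P1=19, P5=20, P3=23, P2=25 ⇒ P4
P4: P5=11, P3=13, P1=23, P2=29 ⇒ P5
P5: P3=10, P1=12, P2=18 ⇒ P3
P3: P1=20, P2=26 ⇒ P1
P1: P2=6 ⇒ P2
NN route Hub → P4 → P5 → P3 → P1 → P2 → Hub costs 82.
Optimal: Hub → P1 → P2 → P5 → P3 → P4 → Hub costs 76 (by enumerating all 60 distinct tours).
Excess = 82 − 76 = 6.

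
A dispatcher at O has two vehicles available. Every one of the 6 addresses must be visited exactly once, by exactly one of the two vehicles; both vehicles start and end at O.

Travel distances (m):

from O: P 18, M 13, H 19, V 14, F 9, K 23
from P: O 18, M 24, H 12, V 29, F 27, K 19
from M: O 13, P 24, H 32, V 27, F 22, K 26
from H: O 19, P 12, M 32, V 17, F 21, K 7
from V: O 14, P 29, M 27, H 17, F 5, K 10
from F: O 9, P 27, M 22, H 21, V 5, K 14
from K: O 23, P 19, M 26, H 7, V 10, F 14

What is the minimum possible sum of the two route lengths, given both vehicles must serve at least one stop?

There are 2^5 − 1 = 31 ways to divide the 6 stops into two non-empty groups. For each, the best each vehicle can do is its own shortest tour through its group:
  {P} + {M, H, V, F, K}: 36 + 76 = 112
  {M} + {P, H, V, F, K}: 26 + 61 = 87
  {P, M} + {H, V, F, K}: 55 + 50 = 105
  {H} + {P, M, V, F, K}: 38 + 80 = 118
  {P, H} + {M, V, F, K}: 49 + 63 = 112
  {M, H} + {P, V, F, K}: 64 + 61 = 125
  … (31 splits in total)
Best: vehicle 1 O → M → O = 26; vehicle 2 O → P → H → K → V → F → O = 61; combined 87.

Minimum combined distance: 87 m.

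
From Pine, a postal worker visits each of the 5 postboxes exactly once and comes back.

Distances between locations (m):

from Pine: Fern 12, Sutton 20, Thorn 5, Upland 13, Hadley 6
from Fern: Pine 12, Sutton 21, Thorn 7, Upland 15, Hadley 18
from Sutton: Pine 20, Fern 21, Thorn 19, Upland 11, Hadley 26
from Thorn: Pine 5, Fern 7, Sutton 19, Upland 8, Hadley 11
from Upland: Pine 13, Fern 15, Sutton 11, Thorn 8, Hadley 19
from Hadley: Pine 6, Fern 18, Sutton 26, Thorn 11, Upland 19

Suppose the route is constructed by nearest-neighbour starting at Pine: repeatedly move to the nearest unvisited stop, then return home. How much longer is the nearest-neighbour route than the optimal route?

Pine: Thorn=5, Hadley=6, Fern=12, Upland=13, Sutton=20 ⇒ Thorn
Thorn: Fern=7, Upland=8, Hadley=11, Sutton=19 ⇒ Fern
Fern: Upland=15, Hadley=18, Sutton=21 ⇒ Upland
Upland: Sutton=11, Hadley=19 ⇒ Sutton
Sutton: Hadley=26 ⇒ Hadley
NN route Pine → Thorn → Fern → Upland → Sutton → Hadley → Pine costs 70.
Optimal: Pine → Fern → Sutton → Upland → Thorn → Hadley → Pine costs 69 (by enumerating all 60 distinct tours).
Excess = 70 − 69 = 1.

Excess over optimum: 1 m.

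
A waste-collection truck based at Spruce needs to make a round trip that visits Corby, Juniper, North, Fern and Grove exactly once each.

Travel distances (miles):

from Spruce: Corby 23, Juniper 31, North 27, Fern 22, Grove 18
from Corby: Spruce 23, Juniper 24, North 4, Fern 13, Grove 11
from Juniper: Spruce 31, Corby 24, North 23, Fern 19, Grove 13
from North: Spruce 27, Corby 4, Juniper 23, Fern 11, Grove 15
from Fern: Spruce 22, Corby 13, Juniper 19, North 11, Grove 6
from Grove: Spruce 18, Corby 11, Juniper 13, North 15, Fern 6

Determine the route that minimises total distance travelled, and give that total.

Shortest round trip = 88 miles.

There are 60 distinct closed tours to check (reversals are equivalent).
Spruce - Corby - Juniper - North - Fern - Grove - Spruce: 23+24+23+11+6+18 = 105
Spruce - Corby - Juniper - North - Grove - Fern - Spruce: 23+24+23+15+6+22 = 113
Spruce - Corby - Juniper - Fern - North - Grove - Spruce: 23+24+19+11+15+18 = 110
Spruce - Corby - Juniper - Fern - Grove - North - Spruce: 23+24+19+6+15+27 = 114
Spruce - Corby - Juniper - Grove - North - Fern - Spruce: 23+24+13+15+11+22 = 108
Spruce - Corby - Juniper - Grove - Fern - North - Spruce: 23+24+13+6+11+27 = 104
Spruce - Corby - North - Juniper - Fern - Grove - Spruce: 23+4+23+19+6+18 = 93
Spruce - Corby - North - Juniper - Grove - Fern - Spruce: 23+4+23+13+6+22 = 91
Spruce - Corby - North - Fern - Juniper - Grove - Spruce: 23+4+11+19+13+18 = 88
Spruce - Corby - North - Fern - Grove - Juniper - Spruce: 23+4+11+6+13+31 = 88
Spruce - Corby - North - Grove - Juniper - Fern - Spruce: 23+4+15+13+19+22 = 96
Spruce - Corby - North - Grove - Fern - Juniper - Spruce: 23+4+15+6+19+31 = 98
Spruce - Corby - Fern - Juniper - North - Grove - Spruce: 23+13+19+23+15+18 = 111
Spruce - Corby - Fern - Juniper - Grove - North - Spruce: 23+13+19+13+15+27 = 110
… (46 more)
The minimum is 88.
One optimal route: Spruce → Corby → North → Fern → Juniper → Grove → Spruce (or its reverse).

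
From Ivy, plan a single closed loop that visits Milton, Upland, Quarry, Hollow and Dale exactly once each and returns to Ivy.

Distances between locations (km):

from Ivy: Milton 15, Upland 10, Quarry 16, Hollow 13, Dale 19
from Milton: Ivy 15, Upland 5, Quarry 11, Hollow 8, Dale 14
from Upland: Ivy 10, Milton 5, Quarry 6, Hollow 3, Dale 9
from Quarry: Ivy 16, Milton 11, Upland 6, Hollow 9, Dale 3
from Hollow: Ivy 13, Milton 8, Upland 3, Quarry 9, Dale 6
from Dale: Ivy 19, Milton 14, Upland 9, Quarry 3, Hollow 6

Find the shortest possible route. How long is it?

Ivy-Milton-Upland-Quarry-Hollow-Dale-Ivy: 15+5+6+9+6+19 = 60
Ivy-Milton-Upland-Quarry-Dale-Hollow-Ivy: 15+5+6+3+6+13 = 48
Ivy-Milton-Upland-Hollow-Quarry-Dale-Ivy: 15+5+3+9+3+19 = 54
Ivy-Milton-Upland-Hollow-Dale-Quarry-Ivy: 15+5+3+6+3+16 = 48
Ivy-Milton-Upland-Dale-Quarry-Hollow-Ivy: 15+5+9+3+9+13 = 54
Ivy-Milton-Upland-Dale-Hollow-Quarry-Ivy: 15+5+9+6+9+16 = 60
Ivy-Milton-Quarry-Upland-Hollow-Dale-Ivy: 15+11+6+3+6+19 = 60
Ivy-Milton-Quarry-Upland-Dale-Hollow-Ivy: 15+11+6+9+6+13 = 60
Ivy-Milton-Quarry-Hollow-Upland-Dale-Ivy: 15+11+9+3+9+19 = 66
Ivy-Milton-Quarry-Hollow-Dale-Upland-Ivy: 15+11+9+6+9+10 = 60
Ivy-Milton-Quarry-Dale-Upland-Hollow-Ivy: 15+11+3+9+3+13 = 54
Ivy-Milton-Quarry-Dale-Hollow-Upland-Ivy: 15+11+3+6+3+10 = 48
Ivy-Milton-Hollow-Upland-Quarry-Dale-Ivy: 15+8+3+6+3+19 = 54
Ivy-Milton-Hollow-Upland-Dale-Quarry-Ivy: 15+8+3+9+3+16 = 54
… (46 more)
The minimum is 48.
One optimal route: Ivy → Milton → Upland → Quarry → Dale → Hollow → Ivy (or its reverse).

Minimum total distance: 48 km.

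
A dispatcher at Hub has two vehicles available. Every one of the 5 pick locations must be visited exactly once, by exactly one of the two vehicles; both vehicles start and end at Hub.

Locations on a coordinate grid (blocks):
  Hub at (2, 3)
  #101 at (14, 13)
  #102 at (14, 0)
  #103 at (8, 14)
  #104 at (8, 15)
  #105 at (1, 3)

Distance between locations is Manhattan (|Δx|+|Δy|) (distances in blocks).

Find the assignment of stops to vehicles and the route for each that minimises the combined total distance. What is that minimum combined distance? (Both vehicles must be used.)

56 blocks — the smallest possible combined total.

Try each way of splitting the stops between the two vehicles (each non-empty) and, for each split, find the best tour for each vehicle:
  {#101} + {#102, #103, #104, #105}: 44 + 56 = 100
  {#102} + {#101, #103, #104, #105}: 30 + 50 = 80
  {#101, #102} + {#103, #104, #105}: 50 + 38 = 88
  {#103} + {#101, #102, #104, #105}: 34 + 56 = 90
  {#101, #103} + {#102, #104, #105}: 46 + 56 = 102
  {#102, #103} + {#101, #104, #105}: 52 + 50 = 102
  … (15 splits in total)
  {#101, #102, #103, #104} + {#105}: 54 + 2 = 56  ← best
Best: vehicle 1 Hub → #102 → #101 → #103 → #104 → Hub = 54; vehicle 2 Hub → #105 → Hub = 2; combined 56.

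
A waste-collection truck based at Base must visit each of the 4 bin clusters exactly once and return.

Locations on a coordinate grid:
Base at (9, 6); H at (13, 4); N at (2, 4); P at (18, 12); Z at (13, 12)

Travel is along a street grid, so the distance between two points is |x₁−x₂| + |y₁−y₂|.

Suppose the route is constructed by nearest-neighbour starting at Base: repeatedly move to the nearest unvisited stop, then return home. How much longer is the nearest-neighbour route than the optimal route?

From Base: H=6, N=9, Z=10, P=15 → choose H (6).
From H: Z=8, N=11, P=13 → choose Z (8).
From Z: P=5, N=19 → choose P (5).
From P: N=24 → choose N (24).
NN route Base → H → Z → P → N → Base costs 52.
Optimal: Base → N → H → P → Z → Base costs 48 (by enumerating all 12 distinct tours).
Excess = 52 − 48 = 4.

The nearest-neighbour route is 4 longer than optimal.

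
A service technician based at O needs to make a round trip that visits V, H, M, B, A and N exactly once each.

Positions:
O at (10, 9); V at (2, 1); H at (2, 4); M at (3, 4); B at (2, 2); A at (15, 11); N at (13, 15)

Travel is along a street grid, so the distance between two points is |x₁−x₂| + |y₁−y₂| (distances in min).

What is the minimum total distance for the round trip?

Shortest round trip = 54 min.

There are 360 distinct closed tours to check (reversals are equivalent).
O→V→H→M→B→A→N→O: 16+3+1+3+22+6+9 = 60
O→V→H→M→B→N→A→O: 16+3+1+3+24+6+7 = 60
O→V→H→M→A→B→N→O: 16+3+1+19+22+24+9 = 94
O→V→H→M→A→N→B→O: 16+3+1+19+6+24+15 = 84
O→V→H→M→N→B→A→O: 16+3+1+21+24+22+7 = 94
O→V→H→M→N→A→B→O: 16+3+1+21+6+22+15 = 84
O→V→H→B→M→A→N→O: 16+3+2+3+19+6+9 = 58
O→V→H→B→M→N→A→O: 16+3+2+3+21+6+7 = 58
… (352 more)
O→V→B→H→M→A→N→O: 16+1+2+1+19+6+9 = 54  ← best
The minimum is 54.
One optimal route: O → V → B → H → M → A → N → O (or its reverse).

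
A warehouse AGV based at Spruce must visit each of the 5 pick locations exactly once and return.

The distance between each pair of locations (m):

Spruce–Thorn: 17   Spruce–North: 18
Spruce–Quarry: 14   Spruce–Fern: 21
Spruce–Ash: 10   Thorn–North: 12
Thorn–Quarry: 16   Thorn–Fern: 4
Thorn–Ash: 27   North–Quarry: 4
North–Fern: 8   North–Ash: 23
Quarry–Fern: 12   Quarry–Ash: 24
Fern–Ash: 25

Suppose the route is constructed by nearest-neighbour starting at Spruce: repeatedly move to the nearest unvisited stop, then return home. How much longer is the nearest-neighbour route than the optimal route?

From Spruce: Ash=10, Quarry=14, Thorn=17, North=18, Fern=21 → choose Ash (10).
From Ash: North=23, Quarry=24, Fern=25, Thorn=27 → choose North (23).
From North: Quarry=4, Fern=8, Thorn=12 → choose Quarry (4).
From Quarry: Fern=12, Thorn=16 → choose Fern (12).
From Fern: Thorn=4 → choose Thorn (4).
NN route Spruce → Ash → North → Quarry → Fern → Thorn → Spruce costs 70.
Optimal: Spruce → Thorn → Fern → North → Quarry → Ash → Spruce costs 67 (by enumerating all 60 distinct tours).
Excess = 70 − 67 = 3.

The nearest-neighbour route is 3 m longer than optimal.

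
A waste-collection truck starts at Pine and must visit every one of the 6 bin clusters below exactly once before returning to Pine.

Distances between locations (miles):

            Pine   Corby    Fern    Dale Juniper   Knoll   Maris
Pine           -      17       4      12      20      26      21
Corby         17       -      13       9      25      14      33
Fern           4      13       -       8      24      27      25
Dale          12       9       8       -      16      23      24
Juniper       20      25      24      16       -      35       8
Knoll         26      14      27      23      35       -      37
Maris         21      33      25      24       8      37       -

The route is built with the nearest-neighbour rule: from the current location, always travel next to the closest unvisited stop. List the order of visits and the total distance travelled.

Nearest-neighbour total = 99 miles; route Pine → Fern → Dale → Corby → Knoll → Juniper → Maris → Pine.

From Pine: distances to unvisited — Fern=4, Dale=12, Corby=17, Juniper=20, Maris=21, Knoll=26. Nearest is Fern (4).
From Fern: distances to unvisited — Dale=8, Corby=13, Juniper=24, Maris=25, Knoll=27. Nearest is Dale (8).
From Dale: distances to unvisited — Corby=9, Juniper=16, Knoll=23, Maris=24. Nearest is Corby (9).
From Corby: distances to unvisited — Knoll=14, Juniper=25, Maris=33. Nearest is Knoll (14).
From Knoll: distances to unvisited — Juniper=35, Maris=37. Nearest is Juniper (35).
From Juniper: distances to unvisited — Maris=8. Nearest is Maris (8).
Return Maris→Pine: 21.
Total = 4 + 8 + 9 + 14 + 35 + 8 + 21 = 99.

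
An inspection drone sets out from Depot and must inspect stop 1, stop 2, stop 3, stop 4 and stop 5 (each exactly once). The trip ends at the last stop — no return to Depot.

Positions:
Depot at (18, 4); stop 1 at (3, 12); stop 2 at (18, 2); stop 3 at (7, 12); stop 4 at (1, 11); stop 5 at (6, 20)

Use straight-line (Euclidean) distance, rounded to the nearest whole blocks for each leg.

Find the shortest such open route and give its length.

There are 5! = 120 possible orderings.
Depot→stop 1→stop 2→stop 3→stop 4→stop 5: 17+18+15+6+10 = 66
Depot→stop 1→stop 2→stop 3→stop 5→stop 4: 17+18+15+8+10 = 68
Depot→stop 1→stop 2→stop 4→stop 3→stop 5: 17+18+19+6+8 = 68
Depot→stop 1→stop 2→stop 4→stop 5→stop 3: 17+18+19+10+8 = 72
Depot→stop 1→stop 2→stop 5→stop 3→stop 4: 17+18+22+8+6 = 71
Depot→stop 1→stop 2→stop 5→stop 4→stop 3: 17+18+22+10+6 = 73
Depot→stop 1→stop 3→stop 2→stop 4→stop 5: 17+4+15+19+10 = 65
Depot→stop 1→stop 3→stop 2→stop 5→stop 4: 17+4+15+22+10 = 68
Depot→stop 1→stop 3→stop 4→stop 2→stop 5: 17+4+6+19+22 = 68
Depot→stop 1→stop 3→stop 4→stop 5→stop 2: 17+4+6+10+22 = 59
Depot→stop 1→stop 3→stop 5→stop 2→stop 4: 17+4+8+22+19 = 70
Depot→stop 1→stop 3→stop 5→stop 4→stop 2: 17+4+8+10+19 = 58
Depot→stop 1→stop 4→stop 2→stop 3→stop 5: 17+2+19+15+8 = 61
Depot→stop 1→stop 4→stop 2→stop 5→stop 3: 17+2+19+22+8 = 68
… (106 more)
Depot→stop 2→stop 3→stop 1→stop 4→stop 5: 2+15+4+2+10 = 33  ← best
The minimum is 33.
One shortest path: Depot → stop 2 → stop 3 → stop 1 → stop 4 → stop 5.

33 blocks — the minimum one-way total.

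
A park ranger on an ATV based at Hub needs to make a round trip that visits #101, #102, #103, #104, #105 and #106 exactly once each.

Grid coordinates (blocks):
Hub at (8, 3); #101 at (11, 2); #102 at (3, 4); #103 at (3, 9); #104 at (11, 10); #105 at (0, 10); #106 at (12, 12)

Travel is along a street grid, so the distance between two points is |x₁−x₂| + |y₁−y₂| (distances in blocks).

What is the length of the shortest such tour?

Shortest round trip = 44 blocks.

Hub-#101-#102-#103-#104-#105-#106-Hub: 4+10+5+9+11+14+13 = 66
Hub-#101-#102-#103-#104-#106-#105-Hub: 4+10+5+9+3+14+15 = 60
Hub-#101-#102-#103-#105-#104-#106-Hub: 4+10+5+4+11+3+13 = 50
Hub-#101-#102-#103-#105-#106-#104-Hub: 4+10+5+4+14+3+10 = 50
Hub-#101-#102-#103-#106-#104-#105-Hub: 4+10+5+12+3+11+15 = 60
Hub-#101-#102-#103-#106-#105-#104-Hub: 4+10+5+12+14+11+10 = 66
Hub-#101-#102-#104-#103-#105-#106-Hub: 4+10+14+9+4+14+13 = 68
Hub-#101-#102-#104-#103-#106-#105-Hub: 4+10+14+9+12+14+15 = 78
… (352 more)
Hub-#101-#104-#106-#105-#103-#102-Hub: 4+8+3+14+4+5+6 = 44  ← best
The minimum is 44.
One optimal route: Hub → #101 → #104 → #106 → #105 → #103 → #102 → Hub (or its reverse).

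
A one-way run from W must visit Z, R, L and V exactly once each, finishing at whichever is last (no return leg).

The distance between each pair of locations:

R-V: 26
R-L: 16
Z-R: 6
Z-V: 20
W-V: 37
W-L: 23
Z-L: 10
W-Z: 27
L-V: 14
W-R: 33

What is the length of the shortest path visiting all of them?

63 — the minimum one-way total.

There are 4! = 24 possible orderings.
W→Z→R→L→V: 27+6+16+14 = 63
W→Z→R→V→L: 27+6+26+14 = 73
W→Z→L→R→V: 27+10+16+26 = 79
W→Z→L→V→R: 27+10+14+26 = 77
W→Z→V→R→L: 27+20+26+16 = 89
W→Z→V→L→R: 27+20+14+16 = 77
W→R→Z→L→V: 33+6+10+14 = 63
W→R→Z→V→L: 33+6+20+14 = 73
W→R→L→Z→V: 33+16+10+20 = 79
W→R→L→V→Z: 33+16+14+20 = 83
W→R→V→Z→L: 33+26+20+10 = 89
W→R→V→L→Z: 33+26+14+10 = 83
W→L→Z→R→V: 23+10+6+26 = 65
W→L→Z→V→R: 23+10+20+26 = 79
… (10 more)
The minimum is 63.
One shortest path: W → Z → R → L → V.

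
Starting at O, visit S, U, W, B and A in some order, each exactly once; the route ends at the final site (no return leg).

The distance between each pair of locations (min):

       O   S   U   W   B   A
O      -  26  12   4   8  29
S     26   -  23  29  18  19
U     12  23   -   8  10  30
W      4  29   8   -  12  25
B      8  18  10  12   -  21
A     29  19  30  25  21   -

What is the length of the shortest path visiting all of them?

There are 5! = 120 possible orderings.
O→S→U→W→B→A: 26+23+8+12+21 = 90
O→S→U→W→A→B: 26+23+8+25+21 = 103
O→S→U→B→W→A: 26+23+10+12+25 = 96
O→S→U→B→A→W: 26+23+10+21+25 = 105
O→S→U→A→W→B: 26+23+30+25+12 = 116
O→S→U→A→B→W: 26+23+30+21+12 = 112
O→S→W→U→B→A: 26+29+8+10+21 = 94
O→S→W→U→A→B: 26+29+8+30+21 = 114
O→S→W→B→U→A: 26+29+12+10+30 = 107
O→S→W→B→A→U: 26+29+12+21+30 = 118
O→S→W→A→U→B: 26+29+25+30+10 = 120
O→S→W→A→B→U: 26+29+25+21+10 = 111
O→S→B→U→W→A: 26+18+10+8+25 = 87
O→S→B→U→A→W: 26+18+10+30+25 = 109
… (106 more)
O→W→U→B→S→A: 4+8+10+18+19 = 59  ← best
The minimum is 59.
One shortest path: O → W → U → B → S → A.

Minimum one-way distance = 59 min.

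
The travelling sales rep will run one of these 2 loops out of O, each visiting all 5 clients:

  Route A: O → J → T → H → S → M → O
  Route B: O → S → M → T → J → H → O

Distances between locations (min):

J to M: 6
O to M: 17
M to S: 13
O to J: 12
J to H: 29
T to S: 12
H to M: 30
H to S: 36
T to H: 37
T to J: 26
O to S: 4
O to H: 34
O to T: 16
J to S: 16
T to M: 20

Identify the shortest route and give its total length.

Route A: 12 + 26 + 37 + 36 + 13 + 17 = 141
Route B: 4 + 13 + 20 + 26 + 29 + 34 = 126

Shortest is Route B, total 126 min.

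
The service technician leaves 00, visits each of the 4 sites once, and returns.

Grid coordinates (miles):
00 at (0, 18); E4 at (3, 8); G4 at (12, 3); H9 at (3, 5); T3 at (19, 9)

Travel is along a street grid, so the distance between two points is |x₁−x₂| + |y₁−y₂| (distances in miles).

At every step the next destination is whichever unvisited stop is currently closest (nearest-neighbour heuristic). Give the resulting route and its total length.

Nearest-neighbour total = 68 miles; route 00 → E4 → H9 → G4 → T3 → 00.

From 00: distances to unvisited — E4=13, H9=16, G4=27, T3=28. Nearest is E4 (13).
From E4: distances to unvisited — H9=3, G4=14, T3=17. Nearest is H9 (3).
From H9: distances to unvisited — G4=11, T3=20. Nearest is G4 (11).
From G4: distances to unvisited — T3=13. Nearest is T3 (13).
Return T3→00: 28.
Total = 13 + 3 + 11 + 13 + 28 = 68.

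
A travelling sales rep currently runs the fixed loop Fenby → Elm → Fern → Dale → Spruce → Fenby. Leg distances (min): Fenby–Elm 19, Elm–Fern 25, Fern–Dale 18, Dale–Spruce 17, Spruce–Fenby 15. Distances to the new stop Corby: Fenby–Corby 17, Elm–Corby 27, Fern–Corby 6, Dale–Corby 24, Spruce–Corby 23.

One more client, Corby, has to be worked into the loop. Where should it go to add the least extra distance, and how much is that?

Minimum extra distance: 8 min, inserting Corby between Elm and Fern.

Insertion cost between consecutive stops i–j is d(i,Corby) + d(Corby,j) − d(i,j):
  between Fenby and Elm: 17 + 27 − 19 = 25
  between Elm and Fern: 27 + 6 − 25 = 8
  between Fern and Dale: 6 + 24 − 18 = 12
  between Dale and Spruce: 24 + 23 − 17 = 30
  between Spruce and Fenby: 23 + 17 − 15 = 25
Cheapest insertion is between Elm and Fern, adding 8.
New total = 94 + 8 = 102.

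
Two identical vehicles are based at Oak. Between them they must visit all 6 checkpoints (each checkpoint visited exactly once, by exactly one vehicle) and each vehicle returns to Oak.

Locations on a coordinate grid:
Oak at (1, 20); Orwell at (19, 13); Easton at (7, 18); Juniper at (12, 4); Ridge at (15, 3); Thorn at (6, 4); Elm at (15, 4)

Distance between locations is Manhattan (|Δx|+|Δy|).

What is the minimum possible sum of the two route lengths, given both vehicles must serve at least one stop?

Minimum combined distance: 86.

There are 2^5 − 1 = 31 ways to divide the 6 stops into two non-empty groups. For each, the best each vehicle can do is its own shortest tour through its group:
  {Orwell} + {Easton, Juniper, Ridge, Thorn, Elm}: 50 + 62 = 112
  {Easton} + {Orwell, Juniper, Ridge, Thorn, Elm}: 16 + 70 = 86
  {Orwell, Easton} + {Juniper, Ridge, Thorn, Elm}: 50 + 62 = 112
  {Juniper} + {Orwell, Easton, Ridge, Thorn, Elm}: 54 + 70 = 124
  {Orwell, Juniper} + {Easton, Ridge, Thorn, Elm}: 68 + 62 = 130
  {Easton, Juniper} + {Orwell, Ridge, Thorn, Elm}: 54 + 70 = 124
  … (31 splits in total)
Best: vehicle 1 Oak → Easton → Oak = 16; vehicle 2 Oak → Orwell → Ridge → Elm → Juniper → Thorn → Oak = 70; combined 86.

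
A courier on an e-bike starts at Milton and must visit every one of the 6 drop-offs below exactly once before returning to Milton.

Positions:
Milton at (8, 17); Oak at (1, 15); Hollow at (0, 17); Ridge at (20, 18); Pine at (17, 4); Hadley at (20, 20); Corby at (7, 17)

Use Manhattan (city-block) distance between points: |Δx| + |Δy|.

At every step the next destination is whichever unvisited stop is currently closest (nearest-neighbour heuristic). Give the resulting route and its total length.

From Milton: distances to unvisited — Corby=1, Hollow=8, Oak=9, Ridge=13, Hadley=15, Pine=22. Nearest is Corby (1).
From Corby: distances to unvisited — Hollow=7, Oak=8, Ridge=14, Hadley=16, Pine=23. Nearest is Hollow (7).
From Hollow: distances to unvisited — Oak=3, Ridge=21, Hadley=23, Pine=30. Nearest is Oak (3).
From Oak: distances to unvisited — Ridge=22, Hadley=24, Pine=27. Nearest is Ridge (22).
From Ridge: distances to unvisited — Hadley=2, Pine=17. Nearest is Hadley (2).
From Hadley: distances to unvisited — Pine=19. Nearest is Pine (19).
Return Pine→Milton: 22.
Total = 1 + 7 + 3 + 22 + 2 + 19 + 22 = 76.

Total distance 76 via the nearest-neighbour route Milton → Corby → Hollow → Oak → Ridge → Hadley → Pine → Milton.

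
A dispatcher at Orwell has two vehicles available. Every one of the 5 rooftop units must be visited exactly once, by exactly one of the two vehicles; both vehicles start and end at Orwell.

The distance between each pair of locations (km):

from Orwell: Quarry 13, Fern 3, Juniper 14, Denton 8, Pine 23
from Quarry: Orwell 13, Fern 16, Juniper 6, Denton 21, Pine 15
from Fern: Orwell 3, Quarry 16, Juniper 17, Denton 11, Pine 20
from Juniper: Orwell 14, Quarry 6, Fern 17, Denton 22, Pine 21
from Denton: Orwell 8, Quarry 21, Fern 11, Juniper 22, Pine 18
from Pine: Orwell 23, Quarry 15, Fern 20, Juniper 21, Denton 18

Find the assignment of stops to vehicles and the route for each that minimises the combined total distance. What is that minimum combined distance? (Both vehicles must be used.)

Check every non-empty split of the stops between the two vehicles; for each half take its own optimal tour:
  {Quarry} + {Fern, Juniper, Denton, Pine}: 26 + 67 = 93
  {Fern} + {Quarry, Juniper, Denton, Pine}: 6 + 61 = 67
  {Quarry, Fern} + {Juniper, Denton, Pine}: 32 + 61 = 93
  {Juniper} + {Quarry, Fern, Denton, Pine}: 28 + 60 = 88
  {Quarry, Juniper} + {Fern, Denton, Pine}: 33 + 49 = 82
  {Fern, Juniper} + {Quarry, Denton, Pine}: 34 + 54 = 88
  … (15 splits in total)
Best: vehicle 1 Orwell → Fern → Orwell = 6; vehicle 2 Orwell → Juniper → Quarry → Pine → Denton → Orwell = 61; combined 67.

67 km — the smallest possible combined total.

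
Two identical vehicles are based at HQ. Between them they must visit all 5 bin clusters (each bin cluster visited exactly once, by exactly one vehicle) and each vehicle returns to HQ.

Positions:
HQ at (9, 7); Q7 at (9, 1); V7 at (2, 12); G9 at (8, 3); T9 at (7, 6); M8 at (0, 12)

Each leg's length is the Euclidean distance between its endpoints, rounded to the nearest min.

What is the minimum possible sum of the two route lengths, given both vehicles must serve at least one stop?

Minimum combined distance: 34 min.

There are 2^4 − 1 = 15 ways to divide the 5 stops into two non-empty groups. For each, the best each vehicle can do is its own shortest tour through its group:
  {Q7} + {V7, G9, T9, M8}: 12 + 27 = 39
  {V7} + {Q7, G9, T9, M8}: 18 + 30 = 48
  {Q7, V7} + {G9, T9, M8}: 28 + 26 = 54
  {G9} + {Q7, V7, T9, M8}: 8 + 31 = 39
  {Q7, G9} + {V7, T9, M8}: 12 + 22 = 34
  {V7, G9} + {Q7, T9, M8}: 24 + 30 = 54
  … (15 splits in total)
Best: vehicle 1 HQ → Q7 → G9 → HQ = 12; vehicle 2 HQ → V7 → M8 → T9 → HQ = 22; combined 34.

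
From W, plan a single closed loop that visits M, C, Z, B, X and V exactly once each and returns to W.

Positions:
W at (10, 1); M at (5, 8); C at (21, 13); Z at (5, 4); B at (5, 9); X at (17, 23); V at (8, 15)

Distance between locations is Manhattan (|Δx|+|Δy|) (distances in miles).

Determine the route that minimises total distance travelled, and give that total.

W-M-C-Z-B-X-V-W: 12+21+25+5+26+17+16 = 122
W-M-C-Z-B-V-X-W: 12+21+25+5+9+17+29 = 118
W-M-C-Z-X-B-V-W: 12+21+25+31+26+9+16 = 140
W-M-C-Z-X-V-B-W: 12+21+25+31+17+9+13 = 128
W-M-C-Z-V-B-X-W: 12+21+25+14+9+26+29 = 136
W-M-C-Z-V-X-B-W: 12+21+25+14+17+26+13 = 128
W-M-C-B-Z-X-V-W: 12+21+20+5+31+17+16 = 122
W-M-C-B-Z-V-X-W: 12+21+20+5+14+17+29 = 118
… (352 more)
W-C-X-V-B-M-Z-W: 23+14+17+9+1+4+8 = 76  ← best
The minimum is 76.
One optimal route: W → C → X → V → B → M → Z → W (or its reverse).

Shortest round trip = 76 miles.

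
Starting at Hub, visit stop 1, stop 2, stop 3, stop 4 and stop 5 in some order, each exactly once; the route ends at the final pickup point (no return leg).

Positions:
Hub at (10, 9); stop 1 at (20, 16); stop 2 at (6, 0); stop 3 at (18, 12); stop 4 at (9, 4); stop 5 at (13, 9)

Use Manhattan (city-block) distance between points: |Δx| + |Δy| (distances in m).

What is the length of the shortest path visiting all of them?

There are 5! = 120 possible orderings.
Hub - stop 1 - stop 2 - stop 3 - stop 4 - stop 5: 17+30+24+17+9 = 97
Hub - stop 1 - stop 2 - stop 3 - stop 5 - stop 4: 17+30+24+8+9 = 88
Hub - stop 1 - stop 2 - stop 4 - stop 3 - stop 5: 17+30+7+17+8 = 79
Hub - stop 1 - stop 2 - stop 4 - stop 5 - stop 3: 17+30+7+9+8 = 71
Hub - stop 1 - stop 2 - stop 5 - stop 3 - stop 4: 17+30+16+8+17 = 88
Hub - stop 1 - stop 2 - stop 5 - stop 4 - stop 3: 17+30+16+9+17 = 89
Hub - stop 1 - stop 3 - stop 2 - stop 4 - stop 5: 17+6+24+7+9 = 63
Hub - stop 1 - stop 3 - stop 2 - stop 5 - stop 4: 17+6+24+16+9 = 72
Hub - stop 1 - stop 3 - stop 4 - stop 2 - stop 5: 17+6+17+7+16 = 63
Hub - stop 1 - stop 3 - stop 4 - stop 5 - stop 2: 17+6+17+9+16 = 65
Hub - stop 1 - stop 3 - stop 5 - stop 2 - stop 4: 17+6+8+16+7 = 54
Hub - stop 1 - stop 3 - stop 5 - stop 4 - stop 2: 17+6+8+9+7 = 47
Hub - stop 1 - stop 4 - stop 2 - stop 3 - stop 5: 17+23+7+24+8 = 79
Hub - stop 1 - stop 4 - stop 2 - stop 5 - stop 3: 17+23+7+16+8 = 71
… (106 more)
Hub - stop 2 - stop 4 - stop 5 - stop 3 - stop 1: 13+7+9+8+6 = 43  ← best
The minimum is 43.
One shortest path: Hub → stop 2 → stop 4 → stop 5 → stop 3 → stop 1.

Minimum one-way distance = 43 m.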